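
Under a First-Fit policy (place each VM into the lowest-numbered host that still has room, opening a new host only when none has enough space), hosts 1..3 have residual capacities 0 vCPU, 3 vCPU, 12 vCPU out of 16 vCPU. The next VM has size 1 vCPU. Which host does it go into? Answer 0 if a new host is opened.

2

Hosts with room: host 2 (3 vCPU), host 3 (12 vCPU).
The first with room is host 2.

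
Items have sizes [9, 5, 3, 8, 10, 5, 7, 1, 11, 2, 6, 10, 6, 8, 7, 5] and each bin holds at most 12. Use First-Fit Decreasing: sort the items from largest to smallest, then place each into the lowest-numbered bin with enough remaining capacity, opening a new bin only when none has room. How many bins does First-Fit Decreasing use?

10 bins

Sorted descending: 11, 10, 10, 9, 8, 8, 7, 7, 6, 6, 5, 5, 5, 3, 2, 1.
Put 11 in bin 1; 1 remain.
Put 10 in bin 2; 2 remain.
Put 10 in bin 3; 2 remain.
Put 9 in bin 4; 3 remain.
Put 8 in bin 5; 4 remain.
Put 8 in bin 6; 4 remain.
Put 7 in bin 7; 5 remain.
Put 7 in bin 8; 5 remain.
Put 6 in bin 9; 6 remain.
Put 6 in bin 9; 0 remain.
Put 5 in bin 7; 0 remain.
Put 5 in bin 8; 0 remain.
Put 5 in bin 10; 7 remain.
Put 3 in bin 4; 0 remain.
Put 2 in bin 2; 0 remain.
Put 1 in bin 1; 0 remain.
Final bins: [11,1] [10,2] [10] [9,3] [8] [8] [7,5] [7,5] [6,6] [5].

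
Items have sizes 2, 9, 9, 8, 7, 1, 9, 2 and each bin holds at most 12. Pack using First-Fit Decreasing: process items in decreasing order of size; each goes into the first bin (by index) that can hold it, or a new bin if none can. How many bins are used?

5

Sorted descending: 9, 9, 9, 8, 7, 2, 2, 1.
9 → bin 1 (remaining 3)
9 → bin 2 (remaining 3)
9 → bin 3 (remaining 3)
8 → bin 4 (remaining 4)
7 → bin 5 (remaining 5)
2 → bin 1 (remaining 1)
2 → bin 2 (remaining 1)
1 → bin 1 (remaining 0)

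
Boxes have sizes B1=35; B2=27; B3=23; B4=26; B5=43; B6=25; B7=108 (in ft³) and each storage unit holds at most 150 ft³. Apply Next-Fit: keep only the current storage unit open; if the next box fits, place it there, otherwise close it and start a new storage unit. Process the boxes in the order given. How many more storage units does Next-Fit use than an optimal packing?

Next-Fit: [35,27,23,26] [43,25] [108] → 3 storage units.
Total size 287 ft³; any packing needs at least ⌈287/150⌉ = 2 storage units.
An optimal packing achieves that bound: [108,35] [43,27,26,25,23] → 2 storage units.
Excess: 3 − 2 = 1.

1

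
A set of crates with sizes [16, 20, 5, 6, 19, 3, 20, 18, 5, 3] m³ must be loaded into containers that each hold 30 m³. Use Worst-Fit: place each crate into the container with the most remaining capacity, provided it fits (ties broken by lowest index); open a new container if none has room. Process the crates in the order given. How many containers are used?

16 m³ → container 1 (remaining 14 m³)
20 m³ → container 2 (remaining 10 m³)
5 m³ → container 1 (remaining 9 m³)
6 m³ → container 2 (remaining 4 m³)
19 m³ → container 3 (remaining 11 m³)
3 m³ → container 3 (remaining 8 m³)
20 m³ → container 4 (remaining 10 m³)
18 m³ → container 5 (remaining 12 m³)
5 m³ → container 5 (remaining 7 m³)
3 m³ → container 4 (remaining 7 m³)
Final containers: [16,5] [20,6] [19,3] [20,3] [18,5].

5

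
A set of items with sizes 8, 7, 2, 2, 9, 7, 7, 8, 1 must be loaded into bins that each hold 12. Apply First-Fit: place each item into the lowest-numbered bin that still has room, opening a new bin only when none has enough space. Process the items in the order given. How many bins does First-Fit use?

bin 1: place 8, 4 left
bin 2: place 7, 5 left
bin 1: place 2, 2 left
bin 1: place 2, 0 left
bin 3: place 9, 3 left
bin 4: place 7, 5 left
bin 5: place 7, 5 left
bin 6: place 8, 4 left
bin 2: place 1, 4 left

6 bins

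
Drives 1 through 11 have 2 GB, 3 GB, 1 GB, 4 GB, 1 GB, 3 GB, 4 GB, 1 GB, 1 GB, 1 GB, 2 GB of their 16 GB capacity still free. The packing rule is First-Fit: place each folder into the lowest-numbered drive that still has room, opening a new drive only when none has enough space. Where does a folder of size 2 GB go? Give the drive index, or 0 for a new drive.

1

Drives with room: drive 1 (2 GB), drive 2 (3 GB), drive 4 (4 GB), drive 6 (3 GB), drive 7 (4 GB), drive 11 (2 GB).
The first with room is drive 1.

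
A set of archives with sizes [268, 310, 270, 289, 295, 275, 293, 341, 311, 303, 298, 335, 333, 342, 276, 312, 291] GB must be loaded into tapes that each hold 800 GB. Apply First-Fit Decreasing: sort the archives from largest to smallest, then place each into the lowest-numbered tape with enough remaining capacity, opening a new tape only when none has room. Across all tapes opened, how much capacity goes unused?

2058

Sorted descending: 342, 341, 335, 333, 312, 311, 310, 303, 298, 295, 293, 291, 289, 276, 275, 270, 268.
Put 342 GB in tape 1; 458 GB remain.
Put 341 GB in tape 1; 117 GB remain.
Put 335 GB in tape 2; 465 GB remain.
Put 333 GB in tape 2; 132 GB remain.
Put 312 GB in tape 3; 488 GB remain.
Put 311 GB in tape 3; 177 GB remain.
Put 310 GB in tape 4; 490 GB remain.
Put 303 GB in tape 4; 187 GB remain.
Put 298 GB in tape 5; 502 GB remain.
Put 295 GB in tape 5; 207 GB remain.
Put 293 GB in tape 6; 507 GB remain.
Put 291 GB in tape 6; 216 GB remain.
Put 289 GB in tape 7; 511 GB remain.
Put 276 GB in tape 7; 235 GB remain.
Put 275 GB in tape 8; 525 GB remain.
Put 270 GB in tape 8; 255 GB remain.
Put 268 GB in tape 9; 532 GB remain.
9 tapes × 800 GB = 7200 GB; used 5142 GB; unused 2058 GB.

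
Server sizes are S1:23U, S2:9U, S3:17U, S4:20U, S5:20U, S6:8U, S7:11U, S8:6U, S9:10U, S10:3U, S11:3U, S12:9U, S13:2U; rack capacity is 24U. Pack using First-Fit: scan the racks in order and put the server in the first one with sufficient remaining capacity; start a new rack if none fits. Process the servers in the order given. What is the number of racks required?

7

S1 (23U) → rack 1 (remaining 1U)
S2 (9U) → rack 2 (remaining 15U)
S3 (17U) → rack 3 (remaining 7U)
S4 (20U) → rack 4 (remaining 4U)
S5 (20U) → rack 5 (remaining 4U)
S6 (8U) → rack 2 (remaining 7U)
S7 (11U) → rack 6 (remaining 13U)
S8 (6U) → rack 2 (remaining 1U)
S9 (10U) → rack 6 (remaining 3U)
S10 (3U) → rack 3 (remaining 4U)
S11 (3U) → rack 3 (remaining 1U)
S12 (9U) → rack 7 (remaining 15U)
S13 (2U) → rack 4 (remaining 2U)
Final racks: [23] [9,8,6] [17,3,3] [20,2] [20] [11,10] [9].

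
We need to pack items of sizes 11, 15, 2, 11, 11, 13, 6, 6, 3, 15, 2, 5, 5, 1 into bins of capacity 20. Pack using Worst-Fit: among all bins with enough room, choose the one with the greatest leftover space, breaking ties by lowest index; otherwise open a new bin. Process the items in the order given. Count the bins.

11 → bin 1 (remaining 9)
15 → bin 2 (remaining 5)
2 → bin 1 (remaining 7)
11 → bin 3 (remaining 9)
11 → bin 4 (remaining 9)
13 → bin 5 (remaining 7)
6 → bin 3 (remaining 3)
6 → bin 4 (remaining 3)
3 → bin 1 (remaining 4)
15 → bin 6 (remaining 5)
2 → bin 5 (remaining 5)
5 → bin 2 (remaining 0)
5 → bin 5 (remaining 0)
1 → bin 6 (remaining 4)

6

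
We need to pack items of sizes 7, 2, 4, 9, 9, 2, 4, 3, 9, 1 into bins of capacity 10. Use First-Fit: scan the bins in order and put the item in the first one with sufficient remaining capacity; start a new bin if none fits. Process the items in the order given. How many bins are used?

Put 7 in bin 1; 3 remain.
Put 2 in bin 1; 1 remain.
Put 4 in bin 2; 6 remain.
Put 9 in bin 3; 1 remain.
Put 9 in bin 4; 1 remain.
Put 2 in bin 2; 4 remain.
Put 4 in bin 2; 0 remain.
Put 3 in bin 5; 7 remain.
Put 9 in bin 6; 1 remain.
Put 1 in bin 1; 0 remain.

6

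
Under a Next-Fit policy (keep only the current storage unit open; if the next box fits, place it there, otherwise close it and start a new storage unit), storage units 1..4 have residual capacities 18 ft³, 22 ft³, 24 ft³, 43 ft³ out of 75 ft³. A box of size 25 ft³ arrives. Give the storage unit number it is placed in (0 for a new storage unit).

Next-Fit only looks at storage unit 4, which has 43 ft³ free.
25 ft³ fits there.

4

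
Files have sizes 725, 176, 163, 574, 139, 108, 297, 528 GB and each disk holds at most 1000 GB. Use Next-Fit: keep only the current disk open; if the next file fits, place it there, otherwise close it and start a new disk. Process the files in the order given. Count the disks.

725 GB → disk 1 (remaining 275 GB)
176 GB → disk 1 (remaining 99 GB)
163 GB → disk 2 (remaining 837 GB)
574 GB → disk 2 (remaining 263 GB)
139 GB → disk 2 (remaining 124 GB)
108 GB → disk 2 (remaining 16 GB)
297 GB → disk 3 (remaining 703 GB)
528 GB → disk 3 (remaining 175 GB)

3 disks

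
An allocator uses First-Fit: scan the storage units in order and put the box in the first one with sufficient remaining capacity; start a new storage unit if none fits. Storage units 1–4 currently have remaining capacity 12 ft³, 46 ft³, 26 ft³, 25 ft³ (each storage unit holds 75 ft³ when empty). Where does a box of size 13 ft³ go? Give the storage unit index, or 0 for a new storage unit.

Storage units with room: storage unit 2 (46 ft³), storage unit 3 (26 ft³), storage unit 4 (25 ft³).
The first with room is storage unit 2.

2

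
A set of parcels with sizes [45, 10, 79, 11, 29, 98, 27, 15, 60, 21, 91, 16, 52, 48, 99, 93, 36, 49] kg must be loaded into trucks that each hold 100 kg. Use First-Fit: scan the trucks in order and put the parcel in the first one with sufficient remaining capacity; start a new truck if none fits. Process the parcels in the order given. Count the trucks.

10 trucks

Put 45 kg in truck 1; 55 kg remain.
Put 10 kg in truck 1; 45 kg remain.
Put 79 kg in truck 2; 21 kg remain.
Put 11 kg in truck 1; 34 kg remain.
Put 29 kg in truck 1; 5 kg remain.
Put 98 kg in truck 3; 2 kg remain.
Put 27 kg in truck 4; 73 kg remain.
Put 15 kg in truck 2; 6 kg remain.
Put 60 kg in truck 4; 13 kg remain.
Put 21 kg in truck 5; 79 kg remain.
Put 91 kg in truck 6; 9 kg remain.
Put 16 kg in truck 5; 63 kg remain.
Put 52 kg in truck 5; 11 kg remain.
Put 48 kg in truck 7; 52 kg remain.
Put 99 kg in truck 8; 1 kg remain.
Put 93 kg in truck 9; 7 kg remain.
Put 36 kg in truck 7; 16 kg remain.
Put 49 kg in truck 10; 51 kg remain.
Final trucks: [45,10,11,29] [79,15] [98] [27,60] [21,16,52] [91] [48,36] [99] [93] [49].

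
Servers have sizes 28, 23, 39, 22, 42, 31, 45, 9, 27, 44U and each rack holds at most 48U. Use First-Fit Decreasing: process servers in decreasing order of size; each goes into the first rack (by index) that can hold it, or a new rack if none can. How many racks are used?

8

Sorted descending: 45, 44, 42, 39, 31, 28, 27, 23, 22, 9.
45U → rack 1 (remaining 3U)
44U → rack 2 (remaining 4U)
42U → rack 3 (remaining 6U)
39U → rack 4 (remaining 9U)
31U → rack 5 (remaining 17U)
28U → rack 6 (remaining 20U)
27U → rack 7 (remaining 21U)
23U → rack 8 (remaining 25U)
22U → rack 8 (remaining 3U)
9U → rack 4 (remaining 0U)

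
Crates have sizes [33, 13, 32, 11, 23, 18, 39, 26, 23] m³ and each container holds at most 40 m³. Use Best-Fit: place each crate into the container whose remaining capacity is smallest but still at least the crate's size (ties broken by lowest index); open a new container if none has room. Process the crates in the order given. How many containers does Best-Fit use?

8

33 m³ → container 1 (remaining 7 m³)
13 m³ → container 2 (remaining 27 m³)
32 m³ → container 3 (remaining 8 m³)
11 m³ → container 2 (remaining 16 m³)
23 m³ → container 4 (remaining 17 m³)
18 m³ → container 5 (remaining 22 m³)
39 m³ → container 6 (remaining 1 m³)
26 m³ → container 7 (remaining 14 m³)
23 m³ → container 8 (remaining 17 m³)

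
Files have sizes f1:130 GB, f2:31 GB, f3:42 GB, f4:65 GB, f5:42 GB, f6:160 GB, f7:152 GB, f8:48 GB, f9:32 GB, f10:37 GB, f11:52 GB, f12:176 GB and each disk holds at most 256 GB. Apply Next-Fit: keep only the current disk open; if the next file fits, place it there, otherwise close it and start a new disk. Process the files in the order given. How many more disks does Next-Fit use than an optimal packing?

2

Next-Fit: [130,31,42] [65,42] [160] [152,48,32] [37,52] [176] → 6 disks.
Total size 967 GB; any packing needs at least ⌈967/256⌉ = 4 disks.
An optimal packing achieves that bound: [176,65] [160,52,42] [152,48,42] [130,37,32,31] → 4 disks.
Excess: 6 − 4 = 2.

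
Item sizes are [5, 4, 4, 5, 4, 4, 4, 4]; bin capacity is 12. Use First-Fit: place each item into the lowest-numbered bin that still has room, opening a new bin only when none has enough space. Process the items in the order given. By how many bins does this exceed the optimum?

1

First-Fit: [5,4] [4,5] [4,4,4] [4] → 4 bins.
Total size 34; any packing needs at least ⌈34/12⌉ = 3 bins.
An optimal packing achieves that bound: [5,5] [4,4,4] [4,4,4] → 3 bins.
Excess: 4 − 3 = 1.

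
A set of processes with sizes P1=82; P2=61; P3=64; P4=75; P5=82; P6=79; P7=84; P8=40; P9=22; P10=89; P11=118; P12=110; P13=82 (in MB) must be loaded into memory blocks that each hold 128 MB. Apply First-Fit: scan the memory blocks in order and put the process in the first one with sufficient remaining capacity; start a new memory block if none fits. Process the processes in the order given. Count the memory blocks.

Put P1 (82 MB) in memory block 1; 46 MB remain.
Put P2 (61 MB) in memory block 2; 67 MB remain.
Put P3 (64 MB) in memory block 2; 3 MB remain.
Put P4 (75 MB) in memory block 3; 53 MB remain.
Put P5 (82 MB) in memory block 4; 46 MB remain.
Put P6 (79 MB) in memory block 5; 49 MB remain.
Put P7 (84 MB) in memory block 6; 44 MB remain.
Put P8 (40 MB) in memory block 1; 6 MB remain.
Put P9 (22 MB) in memory block 3; 31 MB remain.
Put P10 (89 MB) in memory block 7; 39 MB remain.
Put P11 (118 MB) in memory block 8; 10 MB remain.
Put P12 (110 MB) in memory block 9; 18 MB remain.
Put P13 (82 MB) in memory block 10; 46 MB remain.
Final memory blocks: [82,40] [61,64] [75,22] [82] [79] [84] [89] [118] [110] [82].

10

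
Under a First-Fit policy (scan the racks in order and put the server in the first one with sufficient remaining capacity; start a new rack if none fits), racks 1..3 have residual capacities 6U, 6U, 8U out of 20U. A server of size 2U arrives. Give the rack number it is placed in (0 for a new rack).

1

Racks with room: rack 1 (6U), rack 2 (6U), rack 3 (8U).
The first with room is rack 1.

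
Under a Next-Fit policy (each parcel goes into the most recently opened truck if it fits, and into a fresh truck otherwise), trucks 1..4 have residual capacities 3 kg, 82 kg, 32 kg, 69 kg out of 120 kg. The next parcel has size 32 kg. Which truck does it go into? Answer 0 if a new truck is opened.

Next-Fit only looks at truck 4, which has 69 kg free.
32 kg fits there.

4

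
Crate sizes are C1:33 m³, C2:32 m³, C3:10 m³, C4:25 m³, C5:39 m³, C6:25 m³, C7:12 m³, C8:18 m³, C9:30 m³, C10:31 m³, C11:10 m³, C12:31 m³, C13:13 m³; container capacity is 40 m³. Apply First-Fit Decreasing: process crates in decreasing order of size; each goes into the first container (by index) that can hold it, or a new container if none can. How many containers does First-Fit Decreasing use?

Sorted descending: 39, 33, 32, 31, 31, 30, 25, 25, 18, 13, 12, 10, 10.
39 m³ → container 1 (remaining 1 m³)
33 m³ → container 2 (remaining 7 m³)
32 m³ → container 3 (remaining 8 m³)
31 m³ → container 4 (remaining 9 m³)
31 m³ → container 5 (remaining 9 m³)
30 m³ → container 6 (remaining 10 m³)
25 m³ → container 7 (remaining 15 m³)
25 m³ → container 8 (remaining 15 m³)
18 m³ → container 9 (remaining 22 m³)
13 m³ → container 7 (remaining 2 m³)
12 m³ → container 8 (remaining 3 m³)
10 m³ → container 6 (remaining 0 m³)
10 m³ → container 9 (remaining 12 m³)
Final containers: [39] [33] [32] [31] [31] [30,10] [25,13] [25,12] [18,10].

9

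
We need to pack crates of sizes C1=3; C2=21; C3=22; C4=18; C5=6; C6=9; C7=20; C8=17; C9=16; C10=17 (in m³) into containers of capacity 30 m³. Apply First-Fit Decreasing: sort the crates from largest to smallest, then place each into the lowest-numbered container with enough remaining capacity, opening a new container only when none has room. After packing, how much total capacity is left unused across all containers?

Sorted descending: 22, 21, 20, 18, 17, 17, 16, 9, 6, 3.
container 1: place 22 m³, 8 m³ left
container 2: place 21 m³, 9 m³ left
container 3: place 20 m³, 10 m³ left
container 4: place 18 m³, 12 m³ left
container 5: place 17 m³, 13 m³ left
container 6: place 17 m³, 13 m³ left
container 7: place 16 m³, 14 m³ left
container 2: place 9 m³, 0 m³ left
container 1: place 6 m³, 2 m³ left
container 3: place 3 m³, 7 m³ left
7 containers × 30 m³ = 210 m³; used 149 m³; unused 61 m³.

61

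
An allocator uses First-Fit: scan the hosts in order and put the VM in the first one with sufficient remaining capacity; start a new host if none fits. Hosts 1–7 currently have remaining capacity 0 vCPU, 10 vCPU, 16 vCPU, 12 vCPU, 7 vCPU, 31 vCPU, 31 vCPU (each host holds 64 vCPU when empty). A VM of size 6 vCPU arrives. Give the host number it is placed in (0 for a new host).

2

Hosts with room: host 2 (10 vCPU), host 3 (16 vCPU), host 4 (12 vCPU), host 5 (7 vCPU), host 6 (31 vCPU), host 7 (31 vCPU).
The first with room is host 2.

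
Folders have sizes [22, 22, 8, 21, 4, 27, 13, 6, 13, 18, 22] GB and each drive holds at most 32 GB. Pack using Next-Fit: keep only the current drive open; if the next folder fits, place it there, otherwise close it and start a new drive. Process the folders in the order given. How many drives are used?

7

drive 1: place 22 GB, 10 GB left
drive 2: place 22 GB, 10 GB left
drive 2: place 8 GB, 2 GB left
drive 3: place 21 GB, 11 GB left
drive 3: place 4 GB, 7 GB left
drive 4: place 27 GB, 5 GB left
drive 5: place 13 GB, 19 GB left
drive 5: place 6 GB, 13 GB left
drive 5: place 13 GB, 0 GB left
drive 6: place 18 GB, 14 GB left
drive 7: place 22 GB, 10 GB left
Final drives: [22] [22,8] [21,4] [27] [13,6,13] [18] [22].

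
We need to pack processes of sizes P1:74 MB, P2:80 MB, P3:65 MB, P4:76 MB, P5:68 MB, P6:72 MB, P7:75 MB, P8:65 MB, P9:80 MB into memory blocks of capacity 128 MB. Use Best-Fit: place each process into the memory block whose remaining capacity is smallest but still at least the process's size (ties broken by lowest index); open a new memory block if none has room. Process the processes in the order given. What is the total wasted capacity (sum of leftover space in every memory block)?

497

Put P1 (74 MB) in memory block 1; 54 MB remain.
Put P2 (80 MB) in memory block 2; 48 MB remain.
Put P3 (65 MB) in memory block 3; 63 MB remain.
Put P4 (76 MB) in memory block 4; 52 MB remain.
Put P5 (68 MB) in memory block 5; 60 MB remain.
Put P6 (72 MB) in memory block 6; 56 MB remain.
Put P7 (75 MB) in memory block 7; 53 MB remain.
Put P8 (65 MB) in memory block 8; 63 MB remain.
Put P9 (80 MB) in memory block 9; 48 MB remain.
9 memory blocks × 128 MB = 1152 MB; used 655 MB; unused 497 MB.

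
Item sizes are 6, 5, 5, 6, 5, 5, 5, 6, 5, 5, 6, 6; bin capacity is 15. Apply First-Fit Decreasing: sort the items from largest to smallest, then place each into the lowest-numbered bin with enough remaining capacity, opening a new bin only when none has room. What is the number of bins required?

Sorted descending: 6, 6, 6, 6, 6, 5, 5, 5, 5, 5, 5, 5.
bin 1: place 6, 9 left
bin 1: place 6, 3 left
bin 2: place 6, 9 left
bin 2: place 6, 3 left
bin 3: place 6, 9 left
bin 3: place 5, 4 left
bin 4: place 5, 10 left
bin 4: place 5, 5 left
bin 4: place 5, 0 left
bin 5: place 5, 10 left
bin 5: place 5, 5 left
bin 5: place 5, 0 left
Final bins: [6,6] [6,6] [6,5] [5,5,5] [5,5,5].

5 bins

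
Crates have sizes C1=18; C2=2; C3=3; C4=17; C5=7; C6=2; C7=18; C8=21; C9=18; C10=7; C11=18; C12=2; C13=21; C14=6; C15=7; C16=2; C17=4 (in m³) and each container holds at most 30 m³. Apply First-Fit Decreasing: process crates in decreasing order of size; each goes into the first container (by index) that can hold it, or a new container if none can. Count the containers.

Sorted descending: 21, 21, 18, 18, 18, 18, 17, 7, 7, 7, 6, 4, 3, 2, 2, 2, 2.
Put 21 m³ in container 1; 9 m³ remain.
Put 21 m³ in container 2; 9 m³ remain.
Put 18 m³ in container 3; 12 m³ remain.
Put 18 m³ in container 4; 12 m³ remain.
Put 18 m³ in container 5; 12 m³ remain.
Put 18 m³ in container 6; 12 m³ remain.
Put 17 m³ in container 7; 13 m³ remain.
Put 7 m³ in container 1; 2 m³ remain.
Put 7 m³ in container 2; 2 m³ remain.
Put 7 m³ in container 3; 5 m³ remain.
Put 6 m³ in container 4; 6 m³ remain.
Put 4 m³ in container 3; 1 m³ remain.
Put 3 m³ in container 4; 3 m³ remain.
Put 2 m³ in container 1; 0 m³ remain.
Put 2 m³ in container 2; 0 m³ remain.
Put 2 m³ in container 4; 1 m³ remain.
Put 2 m³ in container 5; 10 m³ remain.
Final containers: [21,7,2] [21,7,2] [18,7,4] [18,6,3,2] [18,2] [18] [17].

7 containers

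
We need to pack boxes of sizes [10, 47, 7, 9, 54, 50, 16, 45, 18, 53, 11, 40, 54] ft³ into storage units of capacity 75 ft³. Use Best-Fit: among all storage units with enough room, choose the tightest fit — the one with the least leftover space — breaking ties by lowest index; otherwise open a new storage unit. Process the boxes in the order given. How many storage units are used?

7 storage units

10 ft³ → storage unit 1 (remaining 65 ft³)
47 ft³ → storage unit 1 (remaining 18 ft³)
7 ft³ → storage unit 1 (remaining 11 ft³)
9 ft³ → storage unit 1 (remaining 2 ft³)
54 ft³ → storage unit 2 (remaining 21 ft³)
50 ft³ → storage unit 3 (remaining 25 ft³)
16 ft³ → storage unit 2 (remaining 5 ft³)
45 ft³ → storage unit 4 (remaining 30 ft³)
18 ft³ → storage unit 3 (remaining 7 ft³)
53 ft³ → storage unit 5 (remaining 22 ft³)
11 ft³ → storage unit 5 (remaining 11 ft³)
40 ft³ → storage unit 6 (remaining 35 ft³)
54 ft³ → storage unit 7 (remaining 21 ft³)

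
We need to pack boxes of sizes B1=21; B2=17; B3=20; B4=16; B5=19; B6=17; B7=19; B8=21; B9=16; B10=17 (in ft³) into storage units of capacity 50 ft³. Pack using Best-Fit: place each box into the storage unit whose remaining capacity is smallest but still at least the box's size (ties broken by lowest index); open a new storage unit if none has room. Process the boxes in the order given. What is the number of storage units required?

storage unit 1: place B1 (21 ft³), 29 ft³ left
storage unit 1: place B2 (17 ft³), 12 ft³ left
storage unit 2: place B3 (20 ft³), 30 ft³ left
storage unit 2: place B4 (16 ft³), 14 ft³ left
storage unit 3: place B5 (19 ft³), 31 ft³ left
storage unit 3: place B6 (17 ft³), 14 ft³ left
storage unit 4: place B7 (19 ft³), 31 ft³ left
storage unit 4: place B8 (21 ft³), 10 ft³ left
storage unit 5: place B9 (16 ft³), 34 ft³ left
storage unit 5: place B10 (17 ft³), 17 ft³ left
Final storage units: [21,17] [20,16] [19,17] [19,21] [16,17].

5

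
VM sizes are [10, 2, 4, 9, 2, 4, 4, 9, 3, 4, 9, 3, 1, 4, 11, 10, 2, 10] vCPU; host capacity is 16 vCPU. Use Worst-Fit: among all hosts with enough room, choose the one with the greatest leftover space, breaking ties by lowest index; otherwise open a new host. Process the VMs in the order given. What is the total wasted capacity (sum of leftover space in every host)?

10 vCPU → host 1 (remaining 6 vCPU)
2 vCPU → host 1 (remaining 4 vCPU)
4 vCPU → host 1 (remaining 0 vCPU)
9 vCPU → host 2 (remaining 7 vCPU)
2 vCPU → host 2 (remaining 5 vCPU)
4 vCPU → host 2 (remaining 1 vCPU)
4 vCPU → host 3 (remaining 12 vCPU)
9 vCPU → host 3 (remaining 3 vCPU)
3 vCPU → host 3 (remaining 0 vCPU)
4 vCPU → host 4 (remaining 12 vCPU)
9 vCPU → host 4 (remaining 3 vCPU)
3 vCPU → host 4 (remaining 0 vCPU)
1 vCPU → host 2 (remaining 0 vCPU)
4 vCPU → host 5 (remaining 12 vCPU)
11 vCPU → host 5 (remaining 1 vCPU)
10 vCPU → host 6 (remaining 6 vCPU)
2 vCPU → host 6 (remaining 4 vCPU)
10 vCPU → host 7 (remaining 6 vCPU)
7 hosts × 16 vCPU = 112 vCPU; used 101 vCPU; unused 11 vCPU.

11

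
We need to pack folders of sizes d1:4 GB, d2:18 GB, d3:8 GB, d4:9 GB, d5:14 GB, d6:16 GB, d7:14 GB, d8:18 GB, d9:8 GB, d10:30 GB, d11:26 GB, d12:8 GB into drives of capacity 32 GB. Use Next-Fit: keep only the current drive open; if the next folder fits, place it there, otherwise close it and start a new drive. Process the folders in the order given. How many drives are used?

d1 (4 GB) → drive 1 (remaining 28 GB)
d2 (18 GB) → drive 1 (remaining 10 GB)
d3 (8 GB) → drive 1 (remaining 2 GB)
d4 (9 GB) → drive 2 (remaining 23 GB)
d5 (14 GB) → drive 2 (remaining 9 GB)
d6 (16 GB) → drive 3 (remaining 16 GB)
d7 (14 GB) → drive 3 (remaining 2 GB)
d8 (18 GB) → drive 4 (remaining 14 GB)
d9 (8 GB) → drive 4 (remaining 6 GB)
d10 (30 GB) → drive 5 (remaining 2 GB)
d11 (26 GB) → drive 6 (remaining 6 GB)
d12 (8 GB) → drive 7 (remaining 24 GB)

7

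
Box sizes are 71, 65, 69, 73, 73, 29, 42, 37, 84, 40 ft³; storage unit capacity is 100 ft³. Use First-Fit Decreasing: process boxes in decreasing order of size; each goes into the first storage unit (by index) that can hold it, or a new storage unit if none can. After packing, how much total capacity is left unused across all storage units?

217

Sorted descending: 84, 73, 73, 71, 69, 65, 42, 40, 37, 29.
Put 84 ft³ in storage unit 1; 16 ft³ remain.
Put 73 ft³ in storage unit 2; 27 ft³ remain.
Put 73 ft³ in storage unit 3; 27 ft³ remain.
Put 71 ft³ in storage unit 4; 29 ft³ remain.
Put 69 ft³ in storage unit 5; 31 ft³ remain.
Put 65 ft³ in storage unit 6; 35 ft³ remain.
Put 42 ft³ in storage unit 7; 58 ft³ remain.
Put 40 ft³ in storage unit 7; 18 ft³ remain.
Put 37 ft³ in storage unit 8; 63 ft³ remain.
Put 29 ft³ in storage unit 4; 0 ft³ remain.
8 storage units × 100 ft³ = 800 ft³; used 583 ft³; unused 217 ft³.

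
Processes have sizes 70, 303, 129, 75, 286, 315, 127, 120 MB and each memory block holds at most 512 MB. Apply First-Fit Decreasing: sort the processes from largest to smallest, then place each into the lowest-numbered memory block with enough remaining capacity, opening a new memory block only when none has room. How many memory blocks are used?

3

Sorted descending: 315, 303, 286, 129, 127, 120, 75, 70.
Put 315 MB in memory block 1; 197 MB remain.
Put 303 MB in memory block 2; 209 MB remain.
Put 286 MB in memory block 3; 226 MB remain.
Put 129 MB in memory block 1; 68 MB remain.
Put 127 MB in memory block 2; 82 MB remain.
Put 120 MB in memory block 3; 106 MB remain.
Put 75 MB in memory block 2; 7 MB remain.
Put 70 MB in memory block 3; 36 MB remain.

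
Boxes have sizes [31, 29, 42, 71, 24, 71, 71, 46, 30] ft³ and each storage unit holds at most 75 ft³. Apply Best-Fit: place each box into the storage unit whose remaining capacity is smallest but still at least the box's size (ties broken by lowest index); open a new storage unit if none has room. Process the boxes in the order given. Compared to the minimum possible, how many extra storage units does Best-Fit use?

Best-Fit: [31,29] [42,24] [71] [71] [71] [46] [30] → 7 storage units.
Total size 415 ft³; any packing needs at least ⌈415/75⌉ = 6 storage units.
An optimal packing achieves that bound: [71] [71] [71] [46,29] [42,31] [30,24] → 6 storage units.
Excess: 7 − 6 = 1.

1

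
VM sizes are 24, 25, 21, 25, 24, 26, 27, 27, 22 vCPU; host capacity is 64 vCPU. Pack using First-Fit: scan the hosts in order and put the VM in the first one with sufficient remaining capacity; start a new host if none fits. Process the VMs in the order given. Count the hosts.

24 vCPU → host 1 (remaining 40 vCPU)
25 vCPU → host 1 (remaining 15 vCPU)
21 vCPU → host 2 (remaining 43 vCPU)
25 vCPU → host 2 (remaining 18 vCPU)
24 vCPU → host 3 (remaining 40 vCPU)
26 vCPU → host 3 (remaining 14 vCPU)
27 vCPU → host 4 (remaining 37 vCPU)
27 vCPU → host 4 (remaining 10 vCPU)
22 vCPU → host 5 (remaining 42 vCPU)

5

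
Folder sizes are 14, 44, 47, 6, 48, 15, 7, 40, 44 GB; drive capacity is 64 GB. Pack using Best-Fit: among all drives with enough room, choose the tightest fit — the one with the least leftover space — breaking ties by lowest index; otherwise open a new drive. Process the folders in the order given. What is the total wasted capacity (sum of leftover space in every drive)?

14 GB → drive 1 (remaining 50 GB)
44 GB → drive 1 (remaining 6 GB)
47 GB → drive 2 (remaining 17 GB)
6 GB → drive 1 (remaining 0 GB)
48 GB → drive 3 (remaining 16 GB)
15 GB → drive 3 (remaining 1 GB)
7 GB → drive 2 (remaining 10 GB)
40 GB → drive 4 (remaining 24 GB)
44 GB → drive 5 (remaining 20 GB)
5 drives × 64 GB = 320 GB; used 265 GB; unused 55 GB.

55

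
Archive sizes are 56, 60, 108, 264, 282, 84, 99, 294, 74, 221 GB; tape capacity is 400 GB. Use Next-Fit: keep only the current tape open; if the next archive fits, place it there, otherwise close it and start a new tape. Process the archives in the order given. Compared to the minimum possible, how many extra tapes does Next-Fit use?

Next-Fit: [56,60,108] [264] [282,84] [99,294] [74,221] → 5 tapes.
Total size 1542 GB; any packing needs at least ⌈1542/400⌉ = 4 tapes.
An optimal packing achieves that bound: [294,99] [282,108] [264,74,60] [221,84,56] → 4 tapes.
Excess: 5 − 4 = 1.

1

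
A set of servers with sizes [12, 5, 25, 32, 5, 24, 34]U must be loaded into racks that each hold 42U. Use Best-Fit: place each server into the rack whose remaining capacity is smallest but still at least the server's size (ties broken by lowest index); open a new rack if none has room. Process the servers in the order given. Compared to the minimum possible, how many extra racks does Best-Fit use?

Best-Fit: [12,5,25] [32,5] [24] [34] → 4 racks.
Total size 137U; any packing needs at least ⌈137/42⌉ = 4 racks.
So 4 is already optimal.

0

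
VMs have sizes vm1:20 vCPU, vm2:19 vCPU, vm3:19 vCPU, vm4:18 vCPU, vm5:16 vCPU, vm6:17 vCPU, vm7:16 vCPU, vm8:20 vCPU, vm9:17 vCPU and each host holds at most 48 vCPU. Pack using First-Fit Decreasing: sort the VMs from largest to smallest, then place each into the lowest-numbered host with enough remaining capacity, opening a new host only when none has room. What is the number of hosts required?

Sorted descending: 20, 20, 19, 19, 18, 17, 17, 16, 16.
20 vCPU → host 1 (remaining 28 vCPU)
20 vCPU → host 1 (remaining 8 vCPU)
19 vCPU → host 2 (remaining 29 vCPU)
19 vCPU → host 2 (remaining 10 vCPU)
18 vCPU → host 3 (remaining 30 vCPU)
17 vCPU → host 3 (remaining 13 vCPU)
17 vCPU → host 4 (remaining 31 vCPU)
16 vCPU → host 4 (remaining 15 vCPU)
16 vCPU → host 5 (remaining 32 vCPU)
Final hosts: [20,20] [19,19] [18,17] [17,16] [16].

5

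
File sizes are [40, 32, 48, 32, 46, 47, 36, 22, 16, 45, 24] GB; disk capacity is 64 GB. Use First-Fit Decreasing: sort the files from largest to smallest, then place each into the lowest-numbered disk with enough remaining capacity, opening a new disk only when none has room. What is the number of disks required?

Sorted descending: 48, 47, 46, 45, 40, 36, 32, 32, 24, 22, 16.
disk 1: place 48 GB, 16 GB left
disk 2: place 47 GB, 17 GB left
disk 3: place 46 GB, 18 GB left
disk 4: place 45 GB, 19 GB left
disk 5: place 40 GB, 24 GB left
disk 6: place 36 GB, 28 GB left
disk 7: place 32 GB, 32 GB left
disk 7: place 32 GB, 0 GB left
disk 5: place 24 GB, 0 GB left
disk 6: place 22 GB, 6 GB left
disk 1: place 16 GB, 0 GB left

7 disks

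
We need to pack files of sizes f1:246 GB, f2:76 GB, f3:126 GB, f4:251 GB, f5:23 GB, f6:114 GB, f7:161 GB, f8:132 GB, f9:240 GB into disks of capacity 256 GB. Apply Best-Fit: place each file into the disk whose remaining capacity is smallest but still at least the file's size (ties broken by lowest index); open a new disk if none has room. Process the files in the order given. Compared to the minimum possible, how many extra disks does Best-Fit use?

0

Best-Fit: [246] [76,126,23] [251] [114,132] [161] [240] → 6 disks.
Total size 1369 GB; any packing needs at least ⌈1369/256⌉ = 6 disks.
So 6 is already optimal.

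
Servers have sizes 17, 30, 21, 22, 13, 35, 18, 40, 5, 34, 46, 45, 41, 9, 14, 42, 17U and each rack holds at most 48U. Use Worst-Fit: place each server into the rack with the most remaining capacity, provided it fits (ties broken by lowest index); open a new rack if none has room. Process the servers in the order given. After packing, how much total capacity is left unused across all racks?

rack 1: place 17U, 31U left
rack 1: place 30U, 1U left
rack 2: place 21U, 27U left
rack 2: place 22U, 5U left
rack 3: place 13U, 35U left
rack 3: place 35U, 0U left
rack 4: place 18U, 30U left
rack 5: place 40U, 8U left
rack 4: place 5U, 25U left
rack 6: place 34U, 14U left
rack 7: place 46U, 2U left
rack 8: place 45U, 3U left
rack 9: place 41U, 7U left
rack 4: place 9U, 16U left
rack 4: place 14U, 2U left
rack 10: place 42U, 6U left
rack 11: place 17U, 31U left
11 racks × 48U = 528U; used 449U; unused 79U.

79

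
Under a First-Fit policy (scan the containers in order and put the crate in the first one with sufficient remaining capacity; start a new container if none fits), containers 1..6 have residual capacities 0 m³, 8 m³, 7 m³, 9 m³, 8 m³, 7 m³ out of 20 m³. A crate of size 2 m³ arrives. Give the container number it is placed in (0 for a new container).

Containers with room: container 2 (8 m³), container 3 (7 m³), container 4 (9 m³), container 5 (8 m³), container 6 (7 m³).
The first with room is container 2.

2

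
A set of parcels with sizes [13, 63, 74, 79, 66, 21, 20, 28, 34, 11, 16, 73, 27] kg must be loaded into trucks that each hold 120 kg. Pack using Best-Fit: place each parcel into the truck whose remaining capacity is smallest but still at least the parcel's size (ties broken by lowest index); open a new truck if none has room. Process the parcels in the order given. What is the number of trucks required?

5 trucks

13 kg → truck 1 (remaining 107 kg)
63 kg → truck 1 (remaining 44 kg)
74 kg → truck 2 (remaining 46 kg)
79 kg → truck 3 (remaining 41 kg)
66 kg → truck 4 (remaining 54 kg)
21 kg → truck 3 (remaining 20 kg)
20 kg → truck 3 (remaining 0 kg)
28 kg → truck 1 (remaining 16 kg)
34 kg → truck 2 (remaining 12 kg)
11 kg → truck 2 (remaining 1 kg)
16 kg → truck 1 (remaining 0 kg)
73 kg → truck 5 (remaining 47 kg)
27 kg → truck 5 (remaining 20 kg)
Final trucks: [13,63,28,16] [74,34,11] [79,21,20] [66] [73,27].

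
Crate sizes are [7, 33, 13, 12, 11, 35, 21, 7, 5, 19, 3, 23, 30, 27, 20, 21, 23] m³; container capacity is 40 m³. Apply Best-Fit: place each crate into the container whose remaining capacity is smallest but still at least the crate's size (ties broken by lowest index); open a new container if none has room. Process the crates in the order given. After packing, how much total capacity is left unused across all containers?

90

Put 7 m³ in container 1; 33 m³ remain.
Put 33 m³ in container 1; 0 m³ remain.
Put 13 m³ in container 2; 27 m³ remain.
Put 12 m³ in container 2; 15 m³ remain.
Put 11 m³ in container 2; 4 m³ remain.
Put 35 m³ in container 3; 5 m³ remain.
Put 21 m³ in container 4; 19 m³ remain.
Put 7 m³ in container 4; 12 m³ remain.
Put 5 m³ in container 3; 0 m³ remain.
Put 19 m³ in container 5; 21 m³ remain.
Put 3 m³ in container 2; 1 m³ remain.
Put 23 m³ in container 6; 17 m³ remain.
Put 30 m³ in container 7; 10 m³ remain.
Put 27 m³ in container 8; 13 m³ remain.
Put 20 m³ in container 5; 1 m³ remain.
Put 21 m³ in container 9; 19 m³ remain.
Put 23 m³ in container 10; 17 m³ remain.
10 containers × 40 m³ = 400 m³; used 310 m³; unused 90 m³.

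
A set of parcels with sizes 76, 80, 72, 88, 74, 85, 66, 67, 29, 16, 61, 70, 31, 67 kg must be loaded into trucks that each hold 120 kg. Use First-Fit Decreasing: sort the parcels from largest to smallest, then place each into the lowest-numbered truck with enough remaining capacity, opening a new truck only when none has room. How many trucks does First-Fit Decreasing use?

11

Sorted descending: 88, 85, 80, 76, 74, 72, 70, 67, 67, 66, 61, 31, 29, 16.
Put 88 kg in truck 1; 32 kg remain.
Put 85 kg in truck 2; 35 kg remain.
Put 80 kg in truck 3; 40 kg remain.
Put 76 kg in truck 4; 44 kg remain.
Put 74 kg in truck 5; 46 kg remain.
Put 72 kg in truck 6; 48 kg remain.
Put 70 kg in truck 7; 50 kg remain.
Put 67 kg in truck 8; 53 kg remain.
Put 67 kg in truck 9; 53 kg remain.
Put 66 kg in truck 10; 54 kg remain.
Put 61 kg in truck 11; 59 kg remain.
Put 31 kg in truck 1; 1 kg remain.
Put 29 kg in truck 2; 6 kg remain.
Put 16 kg in truck 3; 24 kg remain.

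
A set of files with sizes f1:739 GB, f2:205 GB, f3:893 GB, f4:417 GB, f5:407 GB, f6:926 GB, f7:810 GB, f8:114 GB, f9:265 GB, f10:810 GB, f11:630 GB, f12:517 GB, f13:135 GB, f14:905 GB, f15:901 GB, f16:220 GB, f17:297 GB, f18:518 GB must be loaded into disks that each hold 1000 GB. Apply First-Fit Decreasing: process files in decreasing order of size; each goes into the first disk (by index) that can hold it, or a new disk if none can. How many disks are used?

Sorted descending: 926, 905, 901, 893, 810, 810, 739, 630, 518, 517, 417, 407, 297, 265, 220, 205, 135, 114.
Put 926 GB in disk 1; 74 GB remain.
Put 905 GB in disk 2; 95 GB remain.
Put 901 GB in disk 3; 99 GB remain.
Put 893 GB in disk 4; 107 GB remain.
Put 810 GB in disk 5; 190 GB remain.
Put 810 GB in disk 6; 190 GB remain.
Put 739 GB in disk 7; 261 GB remain.
Put 630 GB in disk 8; 370 GB remain.
Put 518 GB in disk 9; 482 GB remain.
Put 517 GB in disk 10; 483 GB remain.
Put 417 GB in disk 9; 65 GB remain.
Put 407 GB in disk 10; 76 GB remain.
Put 297 GB in disk 8; 73 GB remain.
Put 265 GB in disk 11; 735 GB remain.
Put 220 GB in disk 7; 41 GB remain.
Put 205 GB in disk 11; 530 GB remain.
Put 135 GB in disk 5; 55 GB remain.
Put 114 GB in disk 6; 76 GB remain.
Final disks: [926] [905] [901] [893] [810,135] [810,114] [739,220] [630,297] [518,417] [517,407] [265,205].

11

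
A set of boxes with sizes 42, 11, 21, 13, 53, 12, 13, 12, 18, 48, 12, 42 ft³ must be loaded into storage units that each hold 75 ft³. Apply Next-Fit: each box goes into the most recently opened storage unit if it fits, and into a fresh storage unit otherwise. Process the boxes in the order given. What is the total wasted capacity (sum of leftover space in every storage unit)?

78

42 ft³ → storage unit 1 (remaining 33 ft³)
11 ft³ → storage unit 1 (remaining 22 ft³)
21 ft³ → storage unit 1 (remaining 1 ft³)
13 ft³ → storage unit 2 (remaining 62 ft³)
53 ft³ → storage unit 2 (remaining 9 ft³)
12 ft³ → storage unit 3 (remaining 63 ft³)
13 ft³ → storage unit 3 (remaining 50 ft³)
12 ft³ → storage unit 3 (remaining 38 ft³)
18 ft³ → storage unit 3 (remaining 20 ft³)
48 ft³ → storage unit 4 (remaining 27 ft³)
12 ft³ → storage unit 4 (remaining 15 ft³)
42 ft³ → storage unit 5 (remaining 33 ft³)
5 storage units × 75 ft³ = 375 ft³; used 297 ft³; unused 78 ft³.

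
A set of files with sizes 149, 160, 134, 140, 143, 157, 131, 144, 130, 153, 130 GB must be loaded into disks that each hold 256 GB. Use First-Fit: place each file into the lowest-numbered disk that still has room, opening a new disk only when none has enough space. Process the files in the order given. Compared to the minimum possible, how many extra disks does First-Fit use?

0

First-Fit: [149] [160] [134] [140] [143] [157] [131] [144] [130] [153] [130] → 11 disks.
11 files exceed 128 GB (half the capacity), and no two of those can share a disk, so at least 11 disks are needed.
So 11 is already optimal.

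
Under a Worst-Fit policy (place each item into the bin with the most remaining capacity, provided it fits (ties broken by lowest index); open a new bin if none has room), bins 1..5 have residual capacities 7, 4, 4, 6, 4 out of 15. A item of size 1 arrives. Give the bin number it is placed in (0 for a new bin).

1

Bins with room: bin 1 (7), bin 2 (4), bin 3 (4), bin 4 (6), bin 5 (4).
Most room is bin 1 with 7 free.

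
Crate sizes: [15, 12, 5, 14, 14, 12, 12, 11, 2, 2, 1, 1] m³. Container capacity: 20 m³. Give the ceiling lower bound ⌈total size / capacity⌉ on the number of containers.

6

Total size = 15 + 12 + 5 + 14 + 14 + 12 + 12 + 11 + 2 + 2 + 1 + 1 = 101 m³.
⌈101 / 20⌉ = 6.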